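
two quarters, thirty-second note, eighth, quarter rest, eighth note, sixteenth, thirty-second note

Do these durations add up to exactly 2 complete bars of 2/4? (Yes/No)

One bar of 2/4 = 16 thirty-second notes, so 2 bars = 32.
Express everything in thirty-second notes: quarter = 8; quarter = 8; thirty-second note = 1; eighth = 4; quarter rest = 8; eighth note = 4; sixteenth = 2; thirty-second note = 1.
Adding: 8 + 8 + 1 + 4 + 8 + 4 + 2 + 1 = 36.
36 exceeds 32, so the answer is No.

No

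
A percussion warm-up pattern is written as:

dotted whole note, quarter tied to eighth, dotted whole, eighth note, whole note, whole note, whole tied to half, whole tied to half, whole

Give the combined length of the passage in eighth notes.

Each duration in eighth notes: dotted whole note = 12; quarter tied to eighth (quarter + eighth) = 3; dotted whole = 12; eighth note = 1; whole note = 8; whole note = 8; whole tied to half (whole + half) = 12; whole tied to half (whole + half) = 12; whole = 8.
Sum: 12 + 3 + 12 + 1 + 8 + 8 + 12 + 12 + 8 = 76 eighth notes.

76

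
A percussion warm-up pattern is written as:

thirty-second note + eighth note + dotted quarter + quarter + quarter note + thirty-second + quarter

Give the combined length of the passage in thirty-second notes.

42

In thirty-second notes: thirty-second note = 1; eighth note = 4; dotted quarter = 12; quarter = 8; quarter note = 8; thirty-second = 1; quarter = 8.
Altogether 1 + 4 + 12 + 8 + 8 + 1 + 8 = 42 thirty-second notes.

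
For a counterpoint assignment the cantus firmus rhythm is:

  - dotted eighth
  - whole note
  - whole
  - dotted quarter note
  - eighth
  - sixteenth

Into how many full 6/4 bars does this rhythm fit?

1

One bar of 6/4 = 24 sixteenth notes.
Express everything in sixteenth notes: dotted eighth = 3; whole note = 16; whole = 16; dotted quarter note = 6; eighth = 2; sixteenth = 1.
Adding: 3 + 16 + 16 + 6 + 2 + 1 = 44.
44 ÷ 24 = 1 complete bar with 20 left over.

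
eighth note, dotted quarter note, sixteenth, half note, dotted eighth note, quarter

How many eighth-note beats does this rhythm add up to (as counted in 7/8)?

One eighth-note beat = 2 sixteenth notes.
Each duration in sixteenth notes: eighth note = 2; dotted quarter note = 6; sixteenth = 1; half note = 8; dotted eighth note = 3; quarter = 4.
Adding: 2 + 6 + 1 + 8 + 3 + 4 = 24.
24 ÷ 2 = 12 beats.

12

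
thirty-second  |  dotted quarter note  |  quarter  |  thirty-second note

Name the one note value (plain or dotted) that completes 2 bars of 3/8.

2 bars of 3/8 = 24 thirty-second notes.
Convert each value to thirty-second notes: thirty-second = 1; dotted quarter note = 12; quarter = 8; thirty-second note = 1.
Adding: 1 + 12 + 8 + 1 = 22.
Remaining: 24 − 22 = 2 thirty-second notes, which is a sixteenth note.

sixteenth note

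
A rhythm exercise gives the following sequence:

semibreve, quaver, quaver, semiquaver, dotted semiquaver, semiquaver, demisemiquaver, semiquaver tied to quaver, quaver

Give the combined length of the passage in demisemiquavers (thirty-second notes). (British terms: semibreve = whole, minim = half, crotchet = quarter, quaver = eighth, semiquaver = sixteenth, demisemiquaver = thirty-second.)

In thirty-second notes: semibreve = 32; quaver = 4; quaver = 4; semiquaver = 2; dotted semiquaver = 3; semiquaver = 2; demisemiquaver = 1; semiquaver tied to quaver (semiquaver + quaver) = 6; quaver = 4.
Total: 32 + 4 + 4 + 2 + 3 + 2 + 1 + 6 + 4 = 58 thirty-second notes.

58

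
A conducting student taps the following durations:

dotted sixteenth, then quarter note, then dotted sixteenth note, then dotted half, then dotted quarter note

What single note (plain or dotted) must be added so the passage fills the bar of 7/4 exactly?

The bar of 7/4 = 56 thirty-second notes.
Express everything in thirty-second notes: dotted sixteenth = 3; quarter note = 8; dotted sixteenth note = 3; dotted half = 24; dotted quarter note = 12.
Adding: 3 + 8 + 3 + 24 + 12 = 50.
Remaining: 56 − 50 = 6 thirty-second notes, which is a dotted eighth note.

dotted eighth note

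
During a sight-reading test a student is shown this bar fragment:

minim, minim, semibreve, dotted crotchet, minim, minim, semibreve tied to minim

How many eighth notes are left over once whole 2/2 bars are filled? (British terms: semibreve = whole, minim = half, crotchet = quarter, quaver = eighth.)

7

One bar of 2/2 = 8 eighth notes.
In eighth notes: minim = 4; minim = 4; semibreve = 8; dotted crotchet = 3; minim = 4; minim = 4; semibreve tied to minim (semibreve + minim) = 12.
Altogether 4 + 4 + 8 + 3 + 4 + 4 + 12 = 39.
39 ÷ 8 = 4 complete bars with 7 eighth notes remaining.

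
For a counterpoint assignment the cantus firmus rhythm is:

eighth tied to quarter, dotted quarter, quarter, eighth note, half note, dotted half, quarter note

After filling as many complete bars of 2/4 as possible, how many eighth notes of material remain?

1

One bar of 2/4 = 4 eighth notes.
Convert each value to eighth notes: eighth tied to quarter (eighth + quarter) = 3; dotted quarter = 3; quarter = 2; eighth note = 1; half note = 4; dotted half = 6; quarter note = 2.
Altogether 3 + 3 + 2 + 1 + 4 + 6 + 2 = 21.
21 ÷ 4 = 5 complete bars with 1 eighth note remaining.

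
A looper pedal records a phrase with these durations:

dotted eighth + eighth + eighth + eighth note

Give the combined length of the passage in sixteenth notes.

Working in sixteenth notes: dotted eighth = 3; eighth = 2; eighth = 2; eighth note = 2.
Adding: 3 + 2 + 2 + 2 = 9 sixteenth notes.

9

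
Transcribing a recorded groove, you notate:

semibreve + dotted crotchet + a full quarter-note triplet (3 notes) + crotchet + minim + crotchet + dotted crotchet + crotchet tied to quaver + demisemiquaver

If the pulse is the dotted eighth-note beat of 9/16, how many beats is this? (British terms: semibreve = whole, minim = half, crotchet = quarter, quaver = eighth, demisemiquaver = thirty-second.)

One dotted eighth-note beat = 6 thirty-second notes.
Convert each value to thirty-second notes: semibreve = 32; dotted crotchet = 12; a full quarter-note triplet (3 notes) (three triplet quarters span one half) = 16; crotchet = 8; minim = 16; crotchet = 8; dotted crotchet = 12; crotchet tied to quaver (crotchet + quaver) = 12; demisemiquaver = 1.
Altogether 32 + 12 + 16 + 8 + 16 + 8 + 12 + 12 + 1 = 117.
117 ÷ 6 = 19.5 beats.

19.5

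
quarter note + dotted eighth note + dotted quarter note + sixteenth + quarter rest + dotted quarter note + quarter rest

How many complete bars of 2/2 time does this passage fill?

One bar of 2/2 = 16 sixteenth notes.
Each duration in sixteenth notes: quarter note = 4; dotted eighth note = 3; dotted quarter note = 6; sixteenth = 1; quarter rest = 4; dotted quarter note = 6; quarter rest = 4.
Total: 4 + 3 + 6 + 1 + 4 + 6 + 4 = 28.
28 ÷ 16 = 1 complete bar with 12 left over.

1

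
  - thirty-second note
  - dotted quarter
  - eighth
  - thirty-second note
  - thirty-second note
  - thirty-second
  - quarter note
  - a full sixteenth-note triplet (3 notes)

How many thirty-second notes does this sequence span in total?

Working in thirty-second notes: thirty-second note = 1; dotted quarter = 12; eighth = 4; thirty-second note = 1; thirty-second note = 1; thirty-second = 1; quarter note = 8; a full sixteenth-note triplet (3 notes) (three triplet sixteenths span one eighth) = 4.
Total: 1 + 12 + 4 + 1 + 1 + 1 + 8 + 4 = 32 thirty-second notes.

32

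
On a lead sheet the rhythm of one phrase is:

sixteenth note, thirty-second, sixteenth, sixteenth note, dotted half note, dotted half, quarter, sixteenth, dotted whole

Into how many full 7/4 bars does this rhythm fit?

One bar of 7/4 = 56 thirty-second notes.
Working in thirty-second notes: sixteenth note = 2; thirty-second = 1; sixteenth = 2; sixteenth note = 2; dotted half note = 24; dotted half = 24; quarter = 8; sixteenth = 2; dotted whole = 48.
Total: 2 + 1 + 2 + 2 + 24 + 24 + 8 + 2 + 48 = 113.
113 ÷ 56 = 2 complete bars with 1 left over.

2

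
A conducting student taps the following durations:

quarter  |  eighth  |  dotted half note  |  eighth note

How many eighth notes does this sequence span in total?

Each duration in eighth notes: quarter = 2; eighth = 1; dotted half note = 6; eighth note = 1.
Altogether 2 + 1 + 6 + 1 = 10 eighth notes.

10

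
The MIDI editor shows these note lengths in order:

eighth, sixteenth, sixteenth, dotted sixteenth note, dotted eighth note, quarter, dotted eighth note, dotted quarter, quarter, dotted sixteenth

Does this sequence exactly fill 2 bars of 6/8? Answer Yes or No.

One bar of 6/8 = 24 thirty-second notes, so 2 bars = 48.
Express everything in thirty-second notes: eighth = 4; sixteenth = 2; sixteenth = 2; dotted sixteenth note = 3; dotted eighth note = 6; quarter = 8; dotted eighth note = 6; dotted quarter = 12; quarter = 8; dotted sixteenth = 3.
Total: 4 + 2 + 2 + 3 + 6 + 8 + 6 + 12 + 8 + 3 = 54.
54 exceeds 48, so the answer is No.

No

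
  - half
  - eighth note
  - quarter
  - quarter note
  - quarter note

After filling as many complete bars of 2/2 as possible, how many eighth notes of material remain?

3

One bar of 2/2 = 8 eighth notes.
In eighth notes: half = 4; eighth note = 1; quarter = 2; quarter note = 2; quarter note = 2.
Altogether 4 + 1 + 2 + 2 + 2 = 11.
11 ÷ 8 = 1 complete bar with 3 eighth notes remaining.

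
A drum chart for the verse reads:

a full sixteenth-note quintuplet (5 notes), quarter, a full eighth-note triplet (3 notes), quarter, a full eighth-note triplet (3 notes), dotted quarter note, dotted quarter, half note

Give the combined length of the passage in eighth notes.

Express everything in eighth notes: a full sixteenth-note quintuplet (5 notes) (five quintuplet sixteenths span one quarter) = 2; quarter = 2; a full eighth-note triplet (3 notes) (three triplet eighths span one quarter) = 2; quarter = 2; a full eighth-note triplet (3 notes) (three triplet eighths span one quarter) = 2; dotted quarter note = 3; dotted quarter = 3; half note = 4.
Adding: 2 + 2 + 2 + 2 + 2 + 3 + 3 + 4 = 20 eighth notes.

20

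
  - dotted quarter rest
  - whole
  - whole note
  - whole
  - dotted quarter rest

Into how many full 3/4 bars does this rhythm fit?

5

One bar of 3/4 = 6 eighth notes.
In eighth notes: dotted quarter rest = 3; whole = 8; whole note = 8; whole = 8; dotted quarter rest = 3.
Total: 3 + 8 + 8 + 8 + 3 = 30.
30 ÷ 6 = 5 complete bars with 0 left over.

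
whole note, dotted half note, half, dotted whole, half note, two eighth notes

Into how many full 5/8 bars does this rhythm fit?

One bar of 5/8 = 5 eighth notes.
Each duration in eighth notes: whole note = 8; dotted half note = 6; half = 4; dotted whole = 12; half note = 4; eighth note = 1; eighth note = 1.
Altogether 8 + 6 + 4 + 12 + 4 + 1 + 1 = 36.
36 ÷ 5 = 7 complete bars with 1 left over.

7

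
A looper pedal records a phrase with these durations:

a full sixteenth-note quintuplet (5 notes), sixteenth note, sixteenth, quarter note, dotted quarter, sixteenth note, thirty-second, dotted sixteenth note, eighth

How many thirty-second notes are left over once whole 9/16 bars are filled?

One bar of 9/16 = 18 thirty-second notes.
Each duration in thirty-second notes: a full sixteenth-note quintuplet (5 notes) (five quintuplet sixteenths span one quarter) = 8; sixteenth note = 2; sixteenth = 2; quarter note = 8; dotted quarter = 12; sixteenth note = 2; thirty-second = 1; dotted sixteenth note = 3; eighth = 4.
Altogether 8 + 2 + 2 + 8 + 12 + 2 + 1 + 3 + 4 = 42.
42 ÷ 18 = 2 complete bars with 6 thirty-second notes remaining.

6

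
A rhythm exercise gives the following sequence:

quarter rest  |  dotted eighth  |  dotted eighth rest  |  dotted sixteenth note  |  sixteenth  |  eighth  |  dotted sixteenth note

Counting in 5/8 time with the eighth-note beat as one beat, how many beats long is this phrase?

8

One eighth-note beat = 4 thirty-second notes.
In thirty-second notes: quarter rest = 8; dotted eighth = 6; dotted eighth rest = 6; dotted sixteenth note = 3; sixteenth = 2; eighth = 4; dotted sixteenth note = 3.
Total: 8 + 6 + 6 + 3 + 2 + 4 + 3 = 32.
32 ÷ 4 = 8 beats.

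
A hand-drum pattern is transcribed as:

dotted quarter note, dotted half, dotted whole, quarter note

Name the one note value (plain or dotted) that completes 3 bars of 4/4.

eighth note

3 bars of 4/4 = 24 eighth notes.
Convert each value to eighth notes: dotted quarter note = 3; dotted half = 6; dotted whole = 12; quarter note = 2.
Total: 3 + 6 + 12 + 2 = 23.
Remaining: 24 − 23 = 1 eighth note, which is a eighth note.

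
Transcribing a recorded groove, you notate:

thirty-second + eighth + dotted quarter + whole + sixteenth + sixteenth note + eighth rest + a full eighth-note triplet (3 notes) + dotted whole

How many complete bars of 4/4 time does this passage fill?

3

One bar of 4/4 = 32 thirty-second notes.
Convert each value to thirty-second notes: thirty-second = 1; eighth = 4; dotted quarter = 12; whole = 32; sixteenth = 2; sixteenth note = 2; eighth rest = 4; a full eighth-note triplet (3 notes) (three triplet eighths span one quarter) = 8; dotted whole = 48.
Total: 1 + 4 + 12 + 32 + 2 + 2 + 4 + 8 + 48 = 113.
113 ÷ 32 = 3 complete bars with 17 left over.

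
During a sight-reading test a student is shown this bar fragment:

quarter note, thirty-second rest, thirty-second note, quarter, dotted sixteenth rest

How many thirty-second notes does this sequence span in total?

21

Each duration in thirty-second notes: quarter note = 8; thirty-second rest = 1; thirty-second note = 1; quarter = 8; dotted sixteenth rest = 3.
Sum: 8 + 1 + 1 + 8 + 3 = 21 thirty-second notes.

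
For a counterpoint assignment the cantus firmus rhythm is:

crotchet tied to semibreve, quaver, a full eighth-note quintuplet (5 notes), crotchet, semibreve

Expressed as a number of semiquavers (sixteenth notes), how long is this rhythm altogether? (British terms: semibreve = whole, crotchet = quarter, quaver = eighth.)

Express everything in sixteenth notes: crotchet tied to semibreve (crotchet + semibreve) = 20; quaver = 2; a full eighth-note quintuplet (5 notes) (five quintuplet eighths span one half) = 8; crotchet = 4; semibreve = 16.
Total: 20 + 2 + 8 + 4 + 16 = 50 sixteenth notes.

50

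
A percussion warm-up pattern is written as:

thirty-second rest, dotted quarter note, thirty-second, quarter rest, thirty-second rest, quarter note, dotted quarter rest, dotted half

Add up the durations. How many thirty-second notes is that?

67

Convert each value to thirty-second notes: thirty-second rest = 1; dotted quarter note = 12; thirty-second = 1; quarter rest = 8; thirty-second rest = 1; quarter note = 8; dotted quarter rest = 12; dotted half = 24.
Altogether 1 + 12 + 1 + 8 + 1 + 8 + 12 + 24 = 67 thirty-second notes.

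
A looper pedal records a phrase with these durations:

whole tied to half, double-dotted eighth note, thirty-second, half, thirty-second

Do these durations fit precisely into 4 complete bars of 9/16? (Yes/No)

No

One bar of 9/16 = 18 thirty-second notes, so 4 bars = 72.
Express everything in thirty-second notes: whole tied to half (whole + half) = 48; double-dotted eighth note = 7; thirty-second = 1; half = 16; thirty-second = 1.
Sum: 48 + 7 + 1 + 16 + 1 = 73.
73 exceeds 72, so the answer is No.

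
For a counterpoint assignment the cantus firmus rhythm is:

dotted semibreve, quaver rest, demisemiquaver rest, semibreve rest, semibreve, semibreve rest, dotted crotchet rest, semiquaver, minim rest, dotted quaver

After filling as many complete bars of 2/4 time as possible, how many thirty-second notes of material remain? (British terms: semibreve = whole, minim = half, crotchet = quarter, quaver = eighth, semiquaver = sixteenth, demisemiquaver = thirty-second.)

One bar of 2/4 = 16 thirty-second notes.
Each duration in thirty-second notes: dotted semibreve = 48; quaver rest = 4; demisemiquaver rest = 1; semibreve rest = 32; semibreve = 32; semibreve rest = 32; dotted crotchet rest = 12; semiquaver = 2; minim rest = 16; dotted quaver = 6.
Altogether 48 + 4 + 1 + 32 + 32 + 32 + 12 + 2 + 16 + 6 = 185.
185 ÷ 16 = 11 complete bars with 9 thirty-second notes remaining.

9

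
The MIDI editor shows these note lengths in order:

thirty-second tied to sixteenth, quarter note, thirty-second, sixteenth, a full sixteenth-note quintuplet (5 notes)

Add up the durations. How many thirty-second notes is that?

22

Working in thirty-second notes: thirty-second tied to sixteenth (thirty-second + sixteenth) = 3; quarter note = 8; thirty-second = 1; sixteenth = 2; a full sixteenth-note quintuplet (5 notes) (five quintuplet sixteenths span one quarter) = 8.
Total: 3 + 8 + 1 + 2 + 8 = 22 thirty-second notes.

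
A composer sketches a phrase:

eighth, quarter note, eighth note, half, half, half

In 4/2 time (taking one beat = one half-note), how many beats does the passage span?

One half-note beat = 4 eighth notes.
Express everything in eighth notes: eighth = 1; quarter note = 2; eighth note = 1; half = 4; half = 4; half = 4.
Sum: 1 + 2 + 1 + 4 + 4 + 4 = 16.
16 ÷ 4 = 4 beats.

4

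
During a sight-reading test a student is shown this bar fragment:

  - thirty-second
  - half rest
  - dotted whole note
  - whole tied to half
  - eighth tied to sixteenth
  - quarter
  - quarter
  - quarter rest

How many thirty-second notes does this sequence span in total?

143

Convert each value to thirty-second notes: thirty-second = 1; half rest = 16; dotted whole note = 48; whole tied to half (whole + half) = 48; eighth tied to sixteenth (eighth + sixteenth) = 6; quarter = 8; quarter = 8; quarter rest = 8.
Sum: 1 + 16 + 48 + 48 + 6 + 8 + 8 + 8 = 143 thirty-second notes.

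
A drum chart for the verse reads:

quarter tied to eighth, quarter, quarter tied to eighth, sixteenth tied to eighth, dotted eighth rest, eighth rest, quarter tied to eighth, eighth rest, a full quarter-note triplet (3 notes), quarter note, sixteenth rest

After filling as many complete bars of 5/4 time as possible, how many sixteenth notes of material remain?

5

One bar of 5/4 = 20 sixteenth notes.
Working in sixteenth notes: quarter tied to eighth (quarter + eighth) = 6; quarter = 4; quarter tied to eighth (quarter + eighth) = 6; sixteenth tied to eighth (sixteenth + eighth) = 3; dotted eighth rest = 3; eighth rest = 2; quarter tied to eighth (quarter + eighth) = 6; eighth rest = 2; a full quarter-note triplet (3 notes) (three triplet quarters span one half) = 8; quarter note = 4; sixteenth rest = 1.
Sum: 6 + 4 + 6 + 3 + 3 + 2 + 6 + 2 + 8 + 4 + 1 = 45.
45 ÷ 20 = 2 complete bars with 5 sixteenth notes remaining.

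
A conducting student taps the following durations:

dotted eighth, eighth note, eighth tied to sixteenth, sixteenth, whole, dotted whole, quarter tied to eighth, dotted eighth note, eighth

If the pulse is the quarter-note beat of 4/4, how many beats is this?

One quarter-note beat = 4 sixteenth notes.
Each duration in sixteenth notes: dotted eighth = 3; eighth note = 2; eighth tied to sixteenth (eighth + sixteenth) = 3; sixteenth = 1; whole = 16; dotted whole = 24; quarter tied to eighth (quarter + eighth) = 6; dotted eighth note = 3; eighth = 2.
Altogether 3 + 2 + 3 + 1 + 16 + 24 + 6 + 3 + 2 = 60.
60 ÷ 4 = 15 beats.

15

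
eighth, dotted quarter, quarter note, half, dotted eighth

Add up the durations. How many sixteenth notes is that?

23

Convert each value to sixteenth notes: eighth = 2; dotted quarter = 6; quarter note = 4; half = 8; dotted eighth = 3.
Sum: 2 + 6 + 4 + 8 + 3 = 23 sixteenth notes.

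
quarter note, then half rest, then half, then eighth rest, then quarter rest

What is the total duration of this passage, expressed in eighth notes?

13

In eighth notes: quarter note = 2; half rest = 4; half = 4; eighth rest = 1; quarter rest = 2.
Adding: 2 + 4 + 4 + 1 + 2 = 13 eighth notes.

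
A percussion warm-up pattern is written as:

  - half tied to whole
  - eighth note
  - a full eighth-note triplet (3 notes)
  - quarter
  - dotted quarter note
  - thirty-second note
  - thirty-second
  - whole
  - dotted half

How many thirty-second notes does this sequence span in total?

138

Each duration in thirty-second notes: half tied to whole (half + whole) = 48; eighth note = 4; a full eighth-note triplet (3 notes) (three triplet eighths span one quarter) = 8; quarter = 8; dotted quarter note = 12; thirty-second note = 1; thirty-second = 1; whole = 32; dotted half = 24.
Adding: 48 + 4 + 8 + 8 + 12 + 1 + 1 + 32 + 24 = 138 thirty-second notes.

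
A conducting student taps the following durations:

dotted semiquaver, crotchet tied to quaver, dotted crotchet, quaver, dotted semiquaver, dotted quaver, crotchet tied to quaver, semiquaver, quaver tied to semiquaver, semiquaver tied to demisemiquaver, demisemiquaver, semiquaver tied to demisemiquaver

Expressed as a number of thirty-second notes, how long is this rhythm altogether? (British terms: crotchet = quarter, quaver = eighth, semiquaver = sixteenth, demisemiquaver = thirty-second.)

Each duration in thirty-second notes: dotted semiquaver = 3; crotchet tied to quaver (crotchet + quaver) = 12; dotted crotchet = 12; quaver = 4; dotted semiquaver = 3; dotted quaver = 6; crotchet tied to quaver (crotchet + quaver) = 12; semiquaver = 2; quaver tied to semiquaver (quaver + semiquaver) = 6; semiquaver tied to demisemiquaver (semiquaver + demisemiquaver) = 3; demisemiquaver = 1; semiquaver tied to demisemiquaver (semiquaver + demisemiquaver) = 3.
Total: 3 + 12 + 12 + 4 + 3 + 6 + 12 + 2 + 6 + 3 + 1 + 3 = 67 thirty-second notes.

67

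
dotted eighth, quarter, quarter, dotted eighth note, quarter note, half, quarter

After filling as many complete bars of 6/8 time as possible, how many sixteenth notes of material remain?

One bar of 6/8 = 12 sixteenth notes.
Each duration in sixteenth notes: dotted eighth = 3; quarter = 4; quarter = 4; dotted eighth note = 3; quarter note = 4; half = 8; quarter = 4.
Sum: 3 + 4 + 4 + 3 + 4 + 8 + 4 = 30.
30 ÷ 12 = 2 complete bars with 6 sixteenth notes remaining.

6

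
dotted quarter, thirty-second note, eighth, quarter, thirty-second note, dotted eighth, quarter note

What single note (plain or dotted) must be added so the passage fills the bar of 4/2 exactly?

The bar of 4/2 = 64 thirty-second notes.
In thirty-second notes: dotted quarter = 12; thirty-second note = 1; eighth = 4; quarter = 8; thirty-second note = 1; dotted eighth = 6; quarter note = 8.
Total: 12 + 1 + 4 + 8 + 1 + 6 + 8 = 40.
Remaining: 64 − 40 = 24 thirty-second notes, which is a dotted half note.

dotted half note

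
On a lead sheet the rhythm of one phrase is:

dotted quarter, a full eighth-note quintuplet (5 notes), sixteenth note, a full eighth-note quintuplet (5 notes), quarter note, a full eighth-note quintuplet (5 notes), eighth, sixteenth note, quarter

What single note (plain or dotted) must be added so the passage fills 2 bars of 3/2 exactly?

2 bars of 3/2 = 48 sixteenth notes.
Express everything in sixteenth notes: dotted quarter = 6; a full eighth-note quintuplet (5 notes) (five quintuplet eighths span one half) = 8; sixteenth note = 1; a full eighth-note quintuplet (5 notes) (five quintuplet eighths span one half) = 8; quarter note = 4; a full eighth-note quintuplet (5 notes) (five quintuplet eighths span one half) = 8; eighth = 2; sixteenth note = 1; quarter = 4.
Adding: 6 + 8 + 1 + 8 + 4 + 8 + 2 + 1 + 4 = 42.
Remaining: 48 − 42 = 6 sixteenth notes, which is a dotted quarter note.

dotted quarter note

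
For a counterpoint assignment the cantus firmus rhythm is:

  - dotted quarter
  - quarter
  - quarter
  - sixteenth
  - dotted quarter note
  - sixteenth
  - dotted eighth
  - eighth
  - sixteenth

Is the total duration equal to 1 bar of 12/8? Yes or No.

One bar of 12/8 = 24 sixteenth notes.
Working in sixteenth notes: dotted quarter = 6; quarter = 4; quarter = 4; sixteenth = 1; dotted quarter note = 6; sixteenth = 1; dotted eighth = 3; eighth = 2; sixteenth = 1.
Total: 6 + 4 + 4 + 1 + 6 + 1 + 3 + 2 + 1 = 28.
28 exceeds 24, so the answer is No.

No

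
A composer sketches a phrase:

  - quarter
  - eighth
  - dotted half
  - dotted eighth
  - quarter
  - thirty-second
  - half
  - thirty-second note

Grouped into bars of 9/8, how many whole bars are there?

1

One bar of 9/8 = 36 thirty-second notes.
Working in thirty-second notes: quarter = 8; eighth = 4; dotted half = 24; dotted eighth = 6; quarter = 8; thirty-second = 1; half = 16; thirty-second note = 1.
Sum: 8 + 4 + 24 + 6 + 8 + 1 + 16 + 1 = 68.
68 ÷ 36 = 1 complete bar with 32 left over.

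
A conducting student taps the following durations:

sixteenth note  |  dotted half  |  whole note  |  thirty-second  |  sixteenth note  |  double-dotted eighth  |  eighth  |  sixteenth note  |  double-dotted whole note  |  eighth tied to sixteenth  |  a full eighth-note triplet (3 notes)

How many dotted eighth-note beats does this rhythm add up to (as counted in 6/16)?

24

One dotted eighth-note beat = 6 thirty-second notes.
Express everything in thirty-second notes: sixteenth note = 2; dotted half = 24; whole note = 32; thirty-second = 1; sixteenth note = 2; double-dotted eighth = 7; eighth = 4; sixteenth note = 2; double-dotted whole note = 56; eighth tied to sixteenth (eighth + sixteenth) = 6; a full eighth-note triplet (3 notes) (three triplet eighths span one quarter) = 8.
Sum: 2 + 24 + 32 + 1 + 2 + 7 + 4 + 2 + 56 + 6 + 8 = 144.
144 ÷ 6 = 24 beats.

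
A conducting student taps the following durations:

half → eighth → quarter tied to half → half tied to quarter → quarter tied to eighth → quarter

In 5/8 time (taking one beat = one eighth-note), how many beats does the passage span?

One eighth-note beat = 2 sixteenth notes.
Express everything in sixteenth notes: half = 8; eighth = 2; quarter tied to half (quarter + half) = 12; half tied to quarter (half + quarter) = 12; quarter tied to eighth (quarter + eighth) = 6; quarter = 4.
Adding: 8 + 2 + 12 + 12 + 6 + 4 = 44.
44 ÷ 2 = 22 beats.

22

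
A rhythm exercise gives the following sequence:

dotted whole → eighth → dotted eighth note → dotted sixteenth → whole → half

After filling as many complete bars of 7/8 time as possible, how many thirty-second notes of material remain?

25

One bar of 7/8 = 28 thirty-second notes.
Each duration in thirty-second notes: dotted whole = 48; eighth = 4; dotted eighth note = 6; dotted sixteenth = 3; whole = 32; half = 16.
Total: 48 + 4 + 6 + 3 + 32 + 16 = 109.
109 ÷ 28 = 3 complete bars with 25 thirty-second notes remaining.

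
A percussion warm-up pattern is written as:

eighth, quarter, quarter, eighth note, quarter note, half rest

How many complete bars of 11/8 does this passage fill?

1

One bar of 11/8 = 11 eighth notes.
Each duration in eighth notes: eighth = 1; quarter = 2; quarter = 2; eighth note = 1; quarter note = 2; half rest = 4.
Altogether 1 + 2 + 2 + 1 + 2 + 4 = 12.
12 ÷ 11 = 1 complete bar with 1 left over.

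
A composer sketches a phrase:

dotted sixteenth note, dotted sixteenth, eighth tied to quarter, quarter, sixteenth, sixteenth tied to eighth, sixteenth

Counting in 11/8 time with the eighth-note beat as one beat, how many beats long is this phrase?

One eighth-note beat = 4 thirty-second notes.
Convert each value to thirty-second notes: dotted sixteenth note = 3; dotted sixteenth = 3; eighth tied to quarter (eighth + quarter) = 12; quarter = 8; sixteenth = 2; sixteenth tied to eighth (sixteenth + eighth) = 6; sixteenth = 2.
Total: 3 + 3 + 12 + 8 + 2 + 6 + 2 = 36.
36 ÷ 4 = 9 beats.

9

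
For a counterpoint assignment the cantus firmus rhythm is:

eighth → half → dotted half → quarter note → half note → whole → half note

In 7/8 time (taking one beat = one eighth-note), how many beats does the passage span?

29

One eighth-note beat = 2 sixteenth notes.
Express everything in sixteenth notes: eighth = 2; half = 8; dotted half = 12; quarter note = 4; half note = 8; whole = 16; half note = 8.
Total: 2 + 8 + 12 + 4 + 8 + 16 + 8 = 58.
58 ÷ 2 = 29 beats.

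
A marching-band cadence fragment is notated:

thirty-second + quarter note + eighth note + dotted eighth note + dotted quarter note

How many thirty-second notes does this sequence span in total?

Each duration in thirty-second notes: thirty-second = 1; quarter note = 8; eighth note = 4; dotted eighth note = 6; dotted quarter note = 12.
Total: 1 + 8 + 4 + 6 + 12 = 31 thirty-second notes.

31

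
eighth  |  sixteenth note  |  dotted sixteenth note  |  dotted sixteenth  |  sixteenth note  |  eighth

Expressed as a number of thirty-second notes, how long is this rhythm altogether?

18

Convert each value to thirty-second notes: eighth = 4; sixteenth note = 2; dotted sixteenth note = 3; dotted sixteenth = 3; sixteenth note = 2; eighth = 4.
Total: 4 + 2 + 3 + 3 + 2 + 4 = 18 thirty-second notes.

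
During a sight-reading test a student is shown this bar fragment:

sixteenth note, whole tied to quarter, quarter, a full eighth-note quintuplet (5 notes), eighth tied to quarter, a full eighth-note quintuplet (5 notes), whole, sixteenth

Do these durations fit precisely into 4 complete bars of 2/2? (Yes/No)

Yes

One bar of 2/2 = 16 sixteenth notes, so 4 bars = 64.
Each duration in sixteenth notes: sixteenth note = 1; whole tied to quarter (whole + quarter) = 20; quarter = 4; a full eighth-note quintuplet (5 notes) (five quintuplet eighths span one half) = 8; eighth tied to quarter (eighth + quarter) = 6; a full eighth-note quintuplet (5 notes) (five quintuplet eighths span one half) = 8; whole = 16; sixteenth = 1.
Sum: 1 + 20 + 4 + 8 + 6 + 8 + 16 + 1 = 64.
64 equals 64, so the answer is Yes.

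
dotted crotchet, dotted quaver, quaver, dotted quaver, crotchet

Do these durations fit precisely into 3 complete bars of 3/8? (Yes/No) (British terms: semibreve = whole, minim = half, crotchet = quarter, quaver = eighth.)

Yes

One bar of 3/8 = 6 sixteenth notes, so 3 bars = 18.
In sixteenth notes: dotted crotchet = 6; dotted quaver = 3; quaver = 2; dotted quaver = 3; crotchet = 4.
Sum: 6 + 3 + 2 + 3 + 4 = 18.
18 equals 18, so the answer is Yes.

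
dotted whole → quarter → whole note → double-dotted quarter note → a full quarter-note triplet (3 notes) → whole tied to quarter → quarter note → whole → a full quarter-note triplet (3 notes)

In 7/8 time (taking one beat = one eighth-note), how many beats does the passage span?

One eighth-note beat = 2 sixteenth notes.
Each duration in sixteenth notes: dotted whole = 24; quarter = 4; whole note = 16; double-dotted quarter note = 7; a full quarter-note triplet (3 notes) (three triplet quarters span one half) = 8; whole tied to quarter (whole + quarter) = 20; quarter note = 4; whole = 16; a full quarter-note triplet (3 notes) (three triplet quarters span one half) = 8.
Sum: 24 + 4 + 16 + 7 + 8 + 20 + 4 + 16 + 8 = 107.
107 ÷ 2 = 53.5 beats.

53.5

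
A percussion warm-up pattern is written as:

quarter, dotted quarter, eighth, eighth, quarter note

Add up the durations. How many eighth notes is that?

Convert each value to eighth notes: quarter = 2; dotted quarter = 3; eighth = 1; eighth = 1; quarter note = 2.
Sum: 2 + 3 + 1 + 1 + 2 = 9 eighth notes.

9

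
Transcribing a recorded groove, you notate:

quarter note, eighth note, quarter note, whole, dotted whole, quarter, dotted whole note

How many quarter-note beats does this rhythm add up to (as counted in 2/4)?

19.5

One quarter-note beat = 2 eighth notes.
Convert each value to eighth notes: quarter note = 2; eighth note = 1; quarter note = 2; whole = 8; dotted whole = 12; quarter = 2; dotted whole note = 12.
Sum: 2 + 1 + 2 + 8 + 12 + 2 + 12 = 39.
39 ÷ 2 = 19.5 beats.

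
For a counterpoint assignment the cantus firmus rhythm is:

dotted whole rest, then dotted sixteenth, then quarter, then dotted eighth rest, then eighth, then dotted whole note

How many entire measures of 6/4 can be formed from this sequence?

2

One bar of 6/4 = 48 thirty-second notes.
In thirty-second notes: dotted whole rest = 48; dotted sixteenth = 3; quarter = 8; dotted eighth rest = 6; eighth = 4; dotted whole note = 48.
Altogether 48 + 3 + 8 + 6 + 4 + 48 = 117.
117 ÷ 48 = 2 complete bars with 21 left over.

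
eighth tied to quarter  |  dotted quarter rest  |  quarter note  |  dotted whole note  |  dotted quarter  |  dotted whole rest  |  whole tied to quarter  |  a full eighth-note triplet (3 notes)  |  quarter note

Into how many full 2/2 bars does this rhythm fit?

6

One bar of 2/2 = 8 eighth notes.
In eighth notes: eighth tied to quarter (eighth + quarter) = 3; dotted quarter rest = 3; quarter note = 2; dotted whole note = 12; dotted quarter = 3; dotted whole rest = 12; whole tied to quarter (whole + quarter) = 10; a full eighth-note triplet (3 notes) (three triplet eighths span one quarter) = 2; quarter note = 2.
Adding: 3 + 3 + 2 + 12 + 3 + 12 + 10 + 2 + 2 = 49.
49 ÷ 8 = 6 complete bars with 1 left over.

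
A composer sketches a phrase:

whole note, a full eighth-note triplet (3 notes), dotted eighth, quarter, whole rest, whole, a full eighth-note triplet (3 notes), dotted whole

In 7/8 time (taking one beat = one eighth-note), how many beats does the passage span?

43.5

One eighth-note beat = 2 sixteenth notes.
In sixteenth notes: whole note = 16; a full eighth-note triplet (3 notes) (three triplet eighths span one quarter) = 4; dotted eighth = 3; quarter = 4; whole rest = 16; whole = 16; a full eighth-note triplet (3 notes) (three triplet eighths span one quarter) = 4; dotted whole = 24.
Total: 16 + 4 + 3 + 4 + 16 + 16 + 4 + 24 = 87.
87 ÷ 2 = 43.5 beats.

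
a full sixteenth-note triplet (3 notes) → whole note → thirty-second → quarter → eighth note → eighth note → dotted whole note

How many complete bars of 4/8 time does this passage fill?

6

One bar of 4/8 = 16 thirty-second notes.
In thirty-second notes: a full sixteenth-note triplet (3 notes) (three triplet sixteenths span one eighth) = 4; whole note = 32; thirty-second = 1; quarter = 8; eighth note = 4; eighth note = 4; dotted whole note = 48.
Adding: 4 + 32 + 1 + 8 + 4 + 4 + 48 = 101.
101 ÷ 16 = 6 complete bars with 5 left over.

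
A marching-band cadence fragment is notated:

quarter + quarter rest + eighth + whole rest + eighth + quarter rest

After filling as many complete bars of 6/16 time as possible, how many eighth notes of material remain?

One bar of 6/16 = 3 eighth notes.
Each duration in eighth notes: quarter = 2; quarter rest = 2; eighth = 1; whole rest = 8; eighth = 1; quarter rest = 2.
Sum: 2 + 2 + 1 + 8 + 1 + 2 = 16.
16 ÷ 3 = 5 complete bars with 1 eighth note remaining.

1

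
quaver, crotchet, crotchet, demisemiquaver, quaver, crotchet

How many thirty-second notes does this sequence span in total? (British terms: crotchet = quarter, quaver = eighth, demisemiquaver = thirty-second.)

Each duration in thirty-second notes: quaver = 4; crotchet = 8; crotchet = 8; demisemiquaver = 1; quaver = 4; crotchet = 8.
Altogether 4 + 8 + 8 + 1 + 4 + 8 = 33 thirty-second notes.

33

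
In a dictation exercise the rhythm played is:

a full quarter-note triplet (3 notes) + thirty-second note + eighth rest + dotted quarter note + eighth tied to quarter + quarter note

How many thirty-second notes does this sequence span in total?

In thirty-second notes: a full quarter-note triplet (3 notes) (three triplet quarters span one half) = 16; thirty-second note = 1; eighth rest = 4; dotted quarter note = 12; eighth tied to quarter (eighth + quarter) = 12; quarter note = 8.
Adding: 16 + 1 + 4 + 12 + 12 + 8 = 53 thirty-second notes.

53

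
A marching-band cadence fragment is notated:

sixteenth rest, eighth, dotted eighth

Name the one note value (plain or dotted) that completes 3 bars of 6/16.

3 bars of 6/16 = 18 sixteenth notes.
Working in sixteenth notes: sixteenth rest = 1; eighth = 2; dotted eighth = 3.
Total: 1 + 2 + 3 = 6.
Remaining: 18 − 6 = 12 sixteenth notes, which is a dotted half note.

dotted half note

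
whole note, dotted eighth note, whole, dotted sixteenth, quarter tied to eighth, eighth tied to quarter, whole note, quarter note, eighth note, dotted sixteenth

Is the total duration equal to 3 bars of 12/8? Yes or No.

Yes

One bar of 12/8 = 48 thirty-second notes, so 3 bars = 144.
Each duration in thirty-second notes: whole note = 32; dotted eighth note = 6; whole = 32; dotted sixteenth = 3; quarter tied to eighth (quarter + eighth) = 12; eighth tied to quarter (eighth + quarter) = 12; whole note = 32; quarter note = 8; eighth note = 4; dotted sixteenth = 3.
Altogether 32 + 6 + 32 + 3 + 12 + 12 + 32 + 8 + 4 + 3 = 144.
144 equals 144, so the answer is Yes.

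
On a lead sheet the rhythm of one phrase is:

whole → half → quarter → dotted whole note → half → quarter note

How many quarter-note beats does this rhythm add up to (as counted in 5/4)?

One quarter-note beat = 2 eighth notes.
In eighth notes: whole = 8; half = 4; quarter = 2; dotted whole note = 12; half = 4; quarter note = 2.
Total: 8 + 4 + 2 + 12 + 4 + 2 = 32.
32 ÷ 2 = 16 beats.

16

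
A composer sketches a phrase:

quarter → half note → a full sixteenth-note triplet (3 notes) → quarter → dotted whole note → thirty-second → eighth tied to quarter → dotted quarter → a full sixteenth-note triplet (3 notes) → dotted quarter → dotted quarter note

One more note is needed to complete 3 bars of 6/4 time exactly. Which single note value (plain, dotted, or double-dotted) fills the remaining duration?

double-dotted eighth note

3 bars of 6/4 = 144 thirty-second notes.
Working in thirty-second notes: quarter = 8; half note = 16; a full sixteenth-note triplet (3 notes) (three triplet sixteenths span one eighth) = 4; quarter = 8; dotted whole note = 48; thirty-second = 1; eighth tied to quarter (eighth + quarter) = 12; dotted quarter = 12; a full sixteenth-note triplet (3 notes) (three triplet sixteenths span one eighth) = 4; dotted quarter = 12; dotted quarter note = 12.
Total: 8 + 16 + 4 + 8 + 48 + 1 + 12 + 12 + 4 + 12 + 12 = 137.
Remaining: 144 − 137 = 7 thirty-second notes, which is a double-dotted eighth note.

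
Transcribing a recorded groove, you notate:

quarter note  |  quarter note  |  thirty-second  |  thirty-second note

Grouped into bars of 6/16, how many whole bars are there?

1

One bar of 6/16 = 12 thirty-second notes.
Express everything in thirty-second notes: quarter note = 8; quarter note = 8; thirty-second = 1; thirty-second note = 1.
Total: 8 + 8 + 1 + 1 = 18.
18 ÷ 12 = 1 complete bar with 6 left over.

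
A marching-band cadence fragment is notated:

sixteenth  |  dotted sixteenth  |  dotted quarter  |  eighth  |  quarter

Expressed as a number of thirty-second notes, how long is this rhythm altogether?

29

In thirty-second notes: sixteenth = 2; dotted sixteenth = 3; dotted quarter = 12; eighth = 4; quarter = 8.
Sum: 2 + 3 + 12 + 4 + 8 = 29 thirty-second notes.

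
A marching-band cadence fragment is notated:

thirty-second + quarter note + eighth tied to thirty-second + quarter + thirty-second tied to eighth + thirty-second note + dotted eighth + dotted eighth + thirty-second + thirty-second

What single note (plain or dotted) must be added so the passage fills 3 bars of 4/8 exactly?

dotted eighth note

3 bars of 4/8 = 48 thirty-second notes.
Working in thirty-second notes: thirty-second = 1; quarter note = 8; eighth tied to thirty-second (eighth + thirty-second) = 5; quarter = 8; thirty-second tied to eighth (thirty-second + eighth) = 5; thirty-second note = 1; dotted eighth = 6; dotted eighth = 6; thirty-second = 1; thirty-second = 1.
Altogether 1 + 8 + 5 + 8 + 5 + 1 + 6 + 6 + 1 + 1 = 42.
Remaining: 48 − 42 = 6 thirty-second notes, which is a dotted eighth note.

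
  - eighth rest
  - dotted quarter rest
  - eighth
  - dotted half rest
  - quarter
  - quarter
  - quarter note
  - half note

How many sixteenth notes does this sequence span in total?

Working in sixteenth notes: eighth rest = 2; dotted quarter rest = 6; eighth = 2; dotted half rest = 12; quarter = 4; quarter = 4; quarter note = 4; half note = 8.
Altogether 2 + 6 + 2 + 12 + 4 + 4 + 4 + 8 = 42 sixteenth notes.

42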